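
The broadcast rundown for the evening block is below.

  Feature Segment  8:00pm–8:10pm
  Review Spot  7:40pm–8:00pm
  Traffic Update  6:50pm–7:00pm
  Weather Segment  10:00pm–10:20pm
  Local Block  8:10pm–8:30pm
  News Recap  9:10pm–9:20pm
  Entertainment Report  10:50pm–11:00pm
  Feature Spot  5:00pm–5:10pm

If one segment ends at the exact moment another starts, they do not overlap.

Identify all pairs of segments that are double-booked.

Two intervals overlap when each starts before the other ends.
Sorted by start: Feature Spot, Traffic Update, Review Spot, Feature Segment, Local Block, News Recap, Weather Segment, Entertainment Report.
Traffic Update starts after Feature Spot ends — done with Feature Spot.
Review Spot starts after Traffic Update ends — done with Traffic Update.
Feature Segment starts exactly when Review Spot ends (back-to-back, no overlap) — done with Review Spot.
Local Block starts exactly when Feature Segment ends (back-to-back, no overlap) — done with Feature Segment.
News Recap starts after Local Block ends — done with Local Block.
Weather Segment starts after News Recap ends — done with News Recap.
Entertainment Report starts after Weather Segment ends.

no conflicts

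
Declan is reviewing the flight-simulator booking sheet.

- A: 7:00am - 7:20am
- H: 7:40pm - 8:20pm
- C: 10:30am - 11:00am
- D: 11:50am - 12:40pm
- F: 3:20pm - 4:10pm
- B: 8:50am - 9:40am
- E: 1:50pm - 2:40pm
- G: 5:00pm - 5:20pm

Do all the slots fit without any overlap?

Check each pair: they overlap iff neither finishes before the other starts.
Sorted by start: A, B, C, D, E, F, G, H.
B starts after A ends — done with A.
C starts after B ends — done with B.
D starts after C ends — done with C.
E starts after D ends — done with D.
F starts after E ends — done with E.
G starts after F ends — done with F.
H starts after G ends.
Every pair is clear; the schedule has no overlaps.

Yes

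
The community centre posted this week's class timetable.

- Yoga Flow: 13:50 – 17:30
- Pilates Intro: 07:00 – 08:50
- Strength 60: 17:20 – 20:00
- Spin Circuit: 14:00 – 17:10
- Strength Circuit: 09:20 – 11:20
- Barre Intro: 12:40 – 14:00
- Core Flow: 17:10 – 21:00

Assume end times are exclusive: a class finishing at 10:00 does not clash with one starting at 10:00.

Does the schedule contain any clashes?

Yes

Sorted by start: Pilates Intro, Strength Circuit, Barre Intro, Yoga Flow, Spin Circuit, Core Flow, Strength 60.
Strength Circuit starts after Pilates Intro ends — done with Pilates Intro.
Barre Intro starts after Strength Circuit ends — done with Strength Circuit.
Yoga Flow starts before Barre Intro ends → Barre Intro and Yoga Flow overlap.
That's a conflict, so the schedule is not conflict-free.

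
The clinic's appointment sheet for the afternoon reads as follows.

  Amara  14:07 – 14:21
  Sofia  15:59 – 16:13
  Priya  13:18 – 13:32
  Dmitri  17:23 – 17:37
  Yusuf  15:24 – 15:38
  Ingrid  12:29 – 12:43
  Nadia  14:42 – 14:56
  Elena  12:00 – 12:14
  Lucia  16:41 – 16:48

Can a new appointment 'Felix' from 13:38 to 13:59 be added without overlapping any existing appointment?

Yes — the slot is free

Elena: ends 12:14 at or before Felix starts 13:38 → clear.
Ingrid: ends 12:43 at or before Felix starts 13:38 → clear.
Priya: ends 13:32 at or before Felix starts 13:38 → clear.
Amara: starts 14:07 at or after Felix ends 13:59 → clear.
Nadia: starts 14:42 at or after Felix ends 13:59 → clear.
Yusuf: starts 15:24 at or after Felix ends 13:59 → clear.
Sofia: starts 15:59 at or after Felix ends 13:59 → clear.
Lucia: starts 16:41 at or after Felix ends 13:59 → clear.
Dmitri: starts 17:23 at or after Felix ends 13:59 → clear.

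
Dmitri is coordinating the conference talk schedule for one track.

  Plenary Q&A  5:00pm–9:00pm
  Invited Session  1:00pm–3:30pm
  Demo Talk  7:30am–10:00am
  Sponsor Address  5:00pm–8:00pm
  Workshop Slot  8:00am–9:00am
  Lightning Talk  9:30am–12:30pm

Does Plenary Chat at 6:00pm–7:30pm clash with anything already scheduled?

Yes — it overlaps Plenary Q&A, Sponsor Address

Demo Talk: ends 10:00am at or before Plenary Chat starts 6:00pm → clear.
Workshop Slot: ends 9:00am at or before Plenary Chat starts 6:00pm → clear.
Lightning Talk: ends 12:30pm at or before Plenary Chat starts 6:00pm → clear.
Invited Session: ends 3:30pm at or before Plenary Chat starts 6:00pm → clear.
Sponsor Address: starts 5:00pm before Plenary Chat ends 7:30pm, and ends 8:00pm after Plenary Chat starts 6:00pm → overlap.
Plenary Q&A: starts 5:00pm before Plenary Chat ends 7:30pm, and ends 9:00pm after Plenary Chat starts 6:00pm → overlap.
Plenary Chat overlaps Sponsor Address, Plenary Q&A.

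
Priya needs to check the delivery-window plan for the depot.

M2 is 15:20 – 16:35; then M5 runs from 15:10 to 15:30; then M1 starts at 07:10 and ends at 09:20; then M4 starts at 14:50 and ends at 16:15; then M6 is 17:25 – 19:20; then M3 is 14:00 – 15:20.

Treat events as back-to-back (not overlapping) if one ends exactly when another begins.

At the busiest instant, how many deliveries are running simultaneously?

Walk through starts and ends in time order (an end at T is processed before a start at T):
07:10 start M1 → 1
09:20 end M1 → 0
14:00 start M3 → 1
14:50 start M4 → 2
15:10 start M5 → 3
15:20 end M3 → 2
15:20 start M2 → 3
15:30 end M5 → 2
16:15 end M4 → 1
16:35 end M2 → 0
17:25 start M6 → 1
19:20 end M6 → 0
Peak is 3, at 15:10 (M3, M4, M5).

3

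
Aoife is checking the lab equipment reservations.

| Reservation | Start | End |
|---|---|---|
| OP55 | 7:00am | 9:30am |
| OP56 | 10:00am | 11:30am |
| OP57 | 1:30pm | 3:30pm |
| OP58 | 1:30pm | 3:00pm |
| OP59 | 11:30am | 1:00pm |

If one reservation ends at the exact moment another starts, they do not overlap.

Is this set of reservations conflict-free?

No

Two intervals overlap when each starts before the other ends.
Sorted by start: OP55, OP56, OP59, OP57, OP58.
OP56 starts after OP55 ends — done with OP55.
OP59 starts exactly when OP56 ends (back-to-back, no overlap) — done with OP56.
OP57 starts after OP59 ends — done with OP59.
OP58 starts before OP57 ends → OP57 and OP58 overlap.
That's a conflict, so the schedule is not conflict-free.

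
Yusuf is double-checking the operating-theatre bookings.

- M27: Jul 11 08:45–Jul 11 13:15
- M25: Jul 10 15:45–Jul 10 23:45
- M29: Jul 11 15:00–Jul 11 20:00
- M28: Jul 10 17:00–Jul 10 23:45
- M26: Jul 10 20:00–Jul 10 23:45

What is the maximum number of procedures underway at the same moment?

3

Walk through starts and ends in time order (an end at T is processed before a start at T):
Jul 10 15:45 start M25 → 1
Jul 10 17:00 start M28 → 2
Jul 10 20:00 start M26 → 3
Jul 10 23:45 end M25 → 2
Jul 10 23:45 end M26 → 1
Jul 10 23:45 end M28 → 0
Jul 11 08:45 start M27 → 1
Jul 11 13:15 end M27 → 0
Jul 11 15:00 start M29 → 1
Jul 11 20:00 end M29 → 0
Peak is 3, at Jul 10 20:00 (M25, M26, M28).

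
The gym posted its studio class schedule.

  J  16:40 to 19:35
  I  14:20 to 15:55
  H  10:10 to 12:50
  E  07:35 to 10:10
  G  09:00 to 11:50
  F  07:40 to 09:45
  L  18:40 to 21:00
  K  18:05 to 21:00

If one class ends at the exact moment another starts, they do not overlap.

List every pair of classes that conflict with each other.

Two intervals overlap when each starts before the other ends.
Sorted by start: E, F, G, H, I, J, K, L.
F starts before E ends → E and F overlap.
G starts before E ends → E and G overlap.
H starts exactly when E ends (back-to-back, no overlap), so nothing later overlaps E either.
G starts before F ends → F and G overlap.
H starts after F ends, so nothing later overlaps F either.
H starts before G ends → G and H overlap.
I starts after G ends, so nothing later overlaps G either.
I starts after H ends, so nothing later overlaps H either.
J starts after I ends, so nothing later overlaps I either.
K starts before J ends → J and K overlap.
L starts before J ends → J and L overlap.
L starts before K ends → K and L overlap.

E & F, E & G, F & G, G & H, J & K, J & L, K & L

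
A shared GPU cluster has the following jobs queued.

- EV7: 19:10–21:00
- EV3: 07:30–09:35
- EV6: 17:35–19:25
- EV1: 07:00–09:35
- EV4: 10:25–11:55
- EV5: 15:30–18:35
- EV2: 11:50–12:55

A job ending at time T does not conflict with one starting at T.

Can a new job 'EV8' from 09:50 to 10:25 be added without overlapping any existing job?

EV1: ends 09:35 at or before EV8 starts 09:50 → clear.
EV3: ends 09:35 at or before EV8 starts 09:50 → clear.
EV4: starts 10:25 at or after EV8 ends 10:25 → clear.
EV2: starts 11:50 at or after EV8 ends 10:25 → clear.
EV5: starts 15:30 at or after EV8 ends 10:25 → clear.
EV6: starts 17:35 at or after EV8 ends 10:25 → clear.
EV7: starts 19:10 at or after EV8 ends 10:25 → clear.

Yes — the slot is free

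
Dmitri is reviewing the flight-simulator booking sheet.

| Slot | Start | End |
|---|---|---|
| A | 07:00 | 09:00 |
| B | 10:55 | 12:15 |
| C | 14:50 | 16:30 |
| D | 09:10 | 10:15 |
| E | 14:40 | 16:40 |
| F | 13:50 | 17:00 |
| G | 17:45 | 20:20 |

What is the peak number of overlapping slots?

Walk through starts and ends in time order (an end at T is processed before a start at T):
07:00 start A → 1
09:00 end A → 0
09:10 start D → 1
10:15 end D → 0
10:55 start B → 1
12:15 end B → 0
13:50 start F → 1
14:40 start E → 2
14:50 start C → 3
16:30 end C → 2
16:40 end E → 1
17:00 end F → 0
17:45 start G → 1
20:20 end G → 0
Peak is 3, at 14:50 (C, E, F).

3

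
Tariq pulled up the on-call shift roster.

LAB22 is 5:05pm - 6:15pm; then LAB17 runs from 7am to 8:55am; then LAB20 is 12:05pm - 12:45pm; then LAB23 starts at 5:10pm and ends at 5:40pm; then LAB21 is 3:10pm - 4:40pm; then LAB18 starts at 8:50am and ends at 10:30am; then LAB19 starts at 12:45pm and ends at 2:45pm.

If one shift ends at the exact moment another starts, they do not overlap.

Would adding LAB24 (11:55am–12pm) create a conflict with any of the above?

No — it doesn't clash with anything

LAB17: ends 8:55am at or before LAB24 starts 11:55am → clear.
LAB18: ends 10:30am at or before LAB24 starts 11:55am → clear.
LAB20: starts 12:05pm at or after LAB24 ends 12pm → clear.
LAB19: starts 12:45pm at or after LAB24 ends 12pm → clear.
LAB21: starts 3:10pm at or after LAB24 ends 12pm → clear.
LAB22: starts 5:05pm at or after LAB24 ends 12pm → clear.
LAB23: starts 5:10pm at or after LAB24 ends 12pm → clear.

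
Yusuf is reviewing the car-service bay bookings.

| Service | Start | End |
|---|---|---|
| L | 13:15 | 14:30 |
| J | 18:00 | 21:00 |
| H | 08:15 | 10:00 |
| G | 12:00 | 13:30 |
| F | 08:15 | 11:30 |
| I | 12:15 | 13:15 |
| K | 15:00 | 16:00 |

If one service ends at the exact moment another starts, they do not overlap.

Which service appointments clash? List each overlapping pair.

F & H, G & I, G & L

Sorted by start: F, H, G, I, L, K, J.
H starts before F ends → F and H overlap.
G starts after F ends, so nothing later overlaps F either.
G starts after H ends, so nothing later overlaps H either.
I starts before G ends → G and I overlap.
L starts before G ends → G and L overlap.
K starts after G ends, so nothing later overlaps G either.
L starts exactly when I ends (back-to-back, no overlap), so nothing later overlaps I either.
K starts after L ends, so nothing later overlaps L either.
J starts after K ends.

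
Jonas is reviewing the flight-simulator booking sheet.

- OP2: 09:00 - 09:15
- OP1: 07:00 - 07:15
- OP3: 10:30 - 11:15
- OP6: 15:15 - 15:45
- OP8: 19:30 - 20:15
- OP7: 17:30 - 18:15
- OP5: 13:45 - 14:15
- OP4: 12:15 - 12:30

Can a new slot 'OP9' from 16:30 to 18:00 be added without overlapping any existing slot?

OP1: ends 07:15 at or before OP9 starts 16:30 → clear.
OP2: ends 09:15 at or before OP9 starts 16:30 → clear.
OP3: ends 11:15 at or before OP9 starts 16:30 → clear.
OP4: ends 12:30 at or before OP9 starts 16:30 → clear.
OP5: ends 14:15 at or before OP9 starts 16:30 → clear.
OP6: ends 15:45 at or before OP9 starts 16:30 → clear.
OP7: starts 17:30 before OP9 ends 18:00, and ends 18:15 after OP9 starts 16:30 → overlap.
OP8: starts 19:30 at or after OP9 ends 18:00 → clear.
OP9 overlaps OP7.

No — it overlaps OP7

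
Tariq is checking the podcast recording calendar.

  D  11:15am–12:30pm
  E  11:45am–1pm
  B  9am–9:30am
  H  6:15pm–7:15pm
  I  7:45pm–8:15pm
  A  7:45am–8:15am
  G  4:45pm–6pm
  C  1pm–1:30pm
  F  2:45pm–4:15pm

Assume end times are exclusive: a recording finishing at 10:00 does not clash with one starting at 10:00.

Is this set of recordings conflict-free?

Check each pair: they overlap iff neither finishes before the other starts.
Sorted by start: A, B, D, E, C, F, G, H, I.
B starts after A ends, so A has no further overlaps.
D starts after B ends, so B has no further overlaps.
E starts before D ends → D and E overlap.
That's a conflict, so the schedule is not conflict-free.

No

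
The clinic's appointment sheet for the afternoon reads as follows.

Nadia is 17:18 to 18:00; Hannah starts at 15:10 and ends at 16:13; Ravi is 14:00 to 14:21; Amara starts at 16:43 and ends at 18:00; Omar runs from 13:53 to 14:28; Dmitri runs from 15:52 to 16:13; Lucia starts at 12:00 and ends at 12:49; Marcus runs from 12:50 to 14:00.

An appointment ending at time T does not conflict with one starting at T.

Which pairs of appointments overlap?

Two intervals overlap when each starts before the other ends.
Sorted by start: Lucia, Marcus, Omar, Ravi, Hannah, Dmitri, Amara, Nadia.
Marcus starts after Lucia ends, so nothing later overlaps Lucia either.
Omar starts before Marcus ends → Marcus and Omar overlap.
Ravi starts exactly when Marcus ends (back-to-back, no overlap), so nothing later overlaps Marcus either.
Ravi starts before Omar ends → Omar and Ravi overlap.
Hannah starts after Omar ends, so nothing later overlaps Omar either.
Hannah starts after Ravi ends, so nothing later overlaps Ravi either.
Dmitri starts before Hannah ends → Hannah and Dmitri overlap.
Amara starts after Hannah ends, so nothing later overlaps Hannah either.
Amara starts after Dmitri ends, so nothing later overlaps Dmitri either.
Nadia starts before Amara ends → Amara and Nadia overlap.

Amara & Nadia, Dmitri & Hannah, Marcus & Omar, Omar & Ravi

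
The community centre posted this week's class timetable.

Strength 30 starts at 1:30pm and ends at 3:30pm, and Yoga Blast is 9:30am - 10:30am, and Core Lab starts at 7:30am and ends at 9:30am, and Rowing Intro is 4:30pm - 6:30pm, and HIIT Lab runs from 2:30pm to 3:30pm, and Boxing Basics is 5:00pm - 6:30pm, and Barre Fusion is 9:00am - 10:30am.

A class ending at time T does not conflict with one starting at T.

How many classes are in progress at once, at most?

Sort all start/end points and keep a running count:
7:30am start Core Lab → 1
9:00am start Barre Fusion → 2
9:30am end Core Lab → 1
9:30am start Yoga Blast → 2
10:30am end Barre Fusion → 1
10:30am end Yoga Blast → 0
1:30pm start Strength 30 → 1
2:30pm start HIIT Lab → 2
3:30pm end HIIT Lab → 1
3:30pm end Strength 30 → 0
4:30pm start Rowing Intro → 1
5:00pm start Boxing Basics → 2
6:30pm end Boxing Basics → 1
6:30pm end Rowing Intro → 0
Peak is 2, at 9:00am (Barre Fusion, Core Lab).

2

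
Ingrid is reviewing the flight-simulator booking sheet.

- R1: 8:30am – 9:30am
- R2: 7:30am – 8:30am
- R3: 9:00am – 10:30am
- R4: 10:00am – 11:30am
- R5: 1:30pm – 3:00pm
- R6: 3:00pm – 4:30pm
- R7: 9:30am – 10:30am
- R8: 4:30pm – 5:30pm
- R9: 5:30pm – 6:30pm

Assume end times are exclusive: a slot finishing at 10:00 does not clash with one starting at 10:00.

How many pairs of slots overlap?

Sorted by start: R2, R1, R3, R7, R4, R5, R6, R8, R9.
R1 starts exactly when R2 ends (back-to-back, no overlap) — done with R2.
R3 starts before R1 ends → R1 and R3 overlap.
R7 starts exactly when R1 ends (back-to-back, no overlap) — done with R1.
R7 starts before R3 ends → R3 and R7 overlap.
R4 starts before R3 ends → R3 and R4 overlap.
R5 starts after R3 ends — done with R3.
R4 starts before R7 ends → R7 and R4 overlap.
R5 starts after R7 ends — done with R7.
R5 starts after R4 ends — done with R4.
R6 starts exactly when R5 ends (back-to-back, no overlap) — done with R5.
R8 starts exactly when R6 ends (back-to-back, no overlap) — done with R6.
R9 starts exactly when R8 ends (back-to-back, no overlap).
Overlapping pairs: R1 & R3, R3 & R4, R3 & R7, R4 & R7 — 4 in total.

4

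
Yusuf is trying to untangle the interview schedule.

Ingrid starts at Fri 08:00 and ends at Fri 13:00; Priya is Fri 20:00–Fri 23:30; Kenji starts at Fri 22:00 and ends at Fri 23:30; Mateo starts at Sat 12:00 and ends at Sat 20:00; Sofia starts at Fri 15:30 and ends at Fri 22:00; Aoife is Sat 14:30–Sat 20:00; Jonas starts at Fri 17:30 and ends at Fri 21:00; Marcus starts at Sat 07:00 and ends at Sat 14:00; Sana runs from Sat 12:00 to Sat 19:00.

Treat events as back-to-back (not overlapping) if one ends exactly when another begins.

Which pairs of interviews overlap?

Aoife & Mateo, Aoife & Sana, Jonas & Priya, Jonas & Sofia, Kenji & Priya, Marcus & Mateo, Marcus & Sana, Mateo & Sana, Priya & Sofia

Two intervals overlap when each starts before the other ends.
Sorted by start: Ingrid, Sofia, Jonas, Priya, Kenji, Marcus, Sana, Mateo, Aoife.
Sofia starts after Ingrid ends, so Ingrid has no further overlaps.
Jonas starts before Sofia ends → Sofia and Jonas overlap.
Priya starts before Sofia ends → Sofia and Priya overlap.
Kenji starts exactly when Sofia ends (back-to-back, no overlap), so Sofia has no further overlaps.
Priya starts before Jonas ends → Jonas and Priya overlap.
Kenji starts after Jonas ends, so Jonas has no further overlaps.
Kenji starts before Priya ends → Priya and Kenji overlap.
Marcus starts after Priya ends, so Priya has no further overlaps.
Marcus starts after Kenji ends, so Kenji has no further overlaps.
Sana starts before Marcus ends → Marcus and Sana overlap.
Mateo starts before Marcus ends → Marcus and Mateo overlap.
Aoife starts after Marcus ends.
Mateo starts before Sana ends → Sana and Mateo overlap.
Aoife starts before Sana ends → Sana and Aoife overlap.
Aoife starts before Mateo ends → Mateo and Aoife overlap.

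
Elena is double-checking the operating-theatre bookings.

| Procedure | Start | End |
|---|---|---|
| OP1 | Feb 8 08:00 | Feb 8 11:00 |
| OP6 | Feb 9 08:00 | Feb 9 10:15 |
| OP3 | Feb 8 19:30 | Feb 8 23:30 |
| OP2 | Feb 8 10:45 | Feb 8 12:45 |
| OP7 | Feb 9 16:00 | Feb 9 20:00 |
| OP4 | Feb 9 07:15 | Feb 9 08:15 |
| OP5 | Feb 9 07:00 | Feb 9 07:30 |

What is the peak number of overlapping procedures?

2

Sort all start/end points and keep a running count:
Feb 8 08:00 start OP1 → 1
Feb 8 10:45 start OP2 → 2
Feb 8 11:00 end OP1 → 1
Feb 8 12:45 end OP2 → 0
Feb 8 19:30 start OP3 → 1
Feb 8 23:30 end OP3 → 0
Feb 9 07:00 start OP5 → 1
Feb 9 07:15 start OP4 → 2
Feb 9 07:30 end OP5 → 1
Feb 9 08:00 start OP6 → 2
Feb 9 08:15 end OP4 → 1
Feb 9 10:15 end OP6 → 0
Feb 9 16:00 start OP7 → 1
Feb 9 20:00 end OP7 → 0
Peak is 2, at Feb 8 10:45 (OP1, OP2).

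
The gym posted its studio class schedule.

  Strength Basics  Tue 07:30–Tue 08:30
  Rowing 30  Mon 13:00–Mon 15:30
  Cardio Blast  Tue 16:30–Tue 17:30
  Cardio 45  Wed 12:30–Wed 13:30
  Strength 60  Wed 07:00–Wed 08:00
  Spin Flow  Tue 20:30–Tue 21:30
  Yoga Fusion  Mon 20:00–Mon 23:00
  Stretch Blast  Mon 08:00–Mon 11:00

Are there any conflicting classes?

Check each pair: they overlap iff neither finishes before the other starts.
Sorted by start: Stretch Blast, Rowing 30, Yoga Fusion, Strength Basics, Cardio Blast, Spin Flow, Strength 60, Cardio 45.
Rowing 30 starts after Stretch Blast ends; Stretch Blast is clear from here.
Yoga Fusion starts after Rowing 30 ends; Rowing 30 is clear from here.
Strength Basics starts after Yoga Fusion ends; Yoga Fusion is clear from here.
Cardio Blast starts after Strength Basics ends; Strength Basics is clear from here.
Spin Flow starts after Cardio Blast ends; Cardio Blast is clear from here.
Strength 60 starts after Spin Flow ends; Spin Flow is clear from here.
Cardio 45 starts after Strength 60 ends.
Every pair is clear; the schedule has no overlaps.

No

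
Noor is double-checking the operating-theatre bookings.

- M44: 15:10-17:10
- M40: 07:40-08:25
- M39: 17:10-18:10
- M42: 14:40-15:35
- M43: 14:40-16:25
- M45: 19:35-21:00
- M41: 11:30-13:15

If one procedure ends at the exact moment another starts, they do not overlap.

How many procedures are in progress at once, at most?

Sort all start/end points and keep a running count:
07:40 start M40 → 1
08:25 end M40 → 0
11:30 start M41 → 1
13:15 end M41 → 0
14:40 start M42 → 1
14:40 start M43 → 2
15:10 start M44 → 3
15:35 end M42 → 2
16:25 end M43 → 1
17:10 end M44 → 0
17:10 start M39 → 1
18:10 end M39 → 0
19:35 start M45 → 1
21:00 end M45 → 0
Peak is 3, at 15:10 (M42, M43, M44).

3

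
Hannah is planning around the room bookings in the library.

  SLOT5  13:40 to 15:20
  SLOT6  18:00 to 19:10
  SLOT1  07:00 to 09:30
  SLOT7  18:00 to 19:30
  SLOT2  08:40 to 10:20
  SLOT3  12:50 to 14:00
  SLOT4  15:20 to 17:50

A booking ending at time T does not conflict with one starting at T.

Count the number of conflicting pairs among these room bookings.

Sorted by start: SLOT1, SLOT2, SLOT3, SLOT5, SLOT4, SLOT6, SLOT7.
SLOT2 starts before SLOT1 ends → SLOT1 and SLOT2 overlap.
SLOT3 starts after SLOT1 ends; SLOT1 is clear from here.
SLOT3 starts after SLOT2 ends; SLOT2 is clear from here.
SLOT5 starts before SLOT3 ends → SLOT3 and SLOT5 overlap.
SLOT4 starts after SLOT3 ends; SLOT3 is clear from here.
SLOT4 starts exactly when SLOT5 ends (back-to-back, no overlap); SLOT5 is clear from here.
SLOT6 starts after SLOT4 ends; SLOT4 is clear from here.
SLOT7 starts before SLOT6 ends → SLOT6 and SLOT7 overlap.
Overlapping pairs: SLOT1 & SLOT2, SLOT3 & SLOT5, SLOT6 & SLOT7 — 3 in total.

3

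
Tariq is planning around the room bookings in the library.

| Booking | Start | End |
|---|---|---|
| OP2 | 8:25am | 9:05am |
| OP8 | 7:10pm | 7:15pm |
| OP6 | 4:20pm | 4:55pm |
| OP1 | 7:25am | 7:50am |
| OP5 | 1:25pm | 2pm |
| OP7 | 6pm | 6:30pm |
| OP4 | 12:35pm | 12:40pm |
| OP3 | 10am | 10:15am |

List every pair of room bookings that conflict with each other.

none

Sorted by start: OP1, OP2, OP3, OP4, OP5, OP6, OP7, OP8.
OP2 starts after OP1 ends, so OP1 has no further overlaps.
OP3 starts after OP2 ends, so OP2 has no further overlaps.
OP4 starts after OP3 ends, so OP3 has no further overlaps.
OP5 starts after OP4 ends, so OP4 has no further overlaps.
OP6 starts after OP5 ends, so OP5 has no further overlaps.
OP7 starts after OP6 ends, so OP6 has no further overlaps.
OP8 starts after OP7 ends.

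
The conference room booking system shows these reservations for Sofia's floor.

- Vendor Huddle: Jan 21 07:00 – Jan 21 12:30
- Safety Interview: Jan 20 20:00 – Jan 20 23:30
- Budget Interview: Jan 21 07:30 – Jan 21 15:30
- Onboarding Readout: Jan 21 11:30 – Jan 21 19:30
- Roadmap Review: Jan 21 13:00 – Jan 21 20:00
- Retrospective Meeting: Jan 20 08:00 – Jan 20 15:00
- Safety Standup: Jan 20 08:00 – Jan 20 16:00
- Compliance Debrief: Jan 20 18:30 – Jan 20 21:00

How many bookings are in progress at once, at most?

3

Sweep the timeline, counting +1 at each start and −1 at each end (ends before starts at a tie):
Jan 20 08:00 start Retrospective Meeting → 1
Jan 20 08:00 start Safety Standup → 2
Jan 20 15:00 end Retrospective Meeting → 1
Jan 20 16:00 end Safety Standup → 0
Jan 20 18:30 start Compliance Debrief → 1
Jan 20 20:00 start Safety Interview → 2
Jan 20 21:00 end Compliance Debrief → 1
Jan 20 23:30 end Safety Interview → 0
Jan 21 07:00 start Vendor Huddle → 1
Jan 21 07:30 start Budget Interview → 2
Jan 21 11:30 start Onboarding Readout → 3
Jan 21 12:30 end Vendor Huddle → 2
Jan 21 13:00 start Roadmap Review → 3
Jan 21 15:30 end Budget Interview → 2
Jan 21 19:30 end Onboarding Readout → 1
Jan 21 20:00 end Roadmap Review → 0
Peak is 3, at Jan 21 11:30 (Budget Interview, Onboarding Readout, Vendor Huddle).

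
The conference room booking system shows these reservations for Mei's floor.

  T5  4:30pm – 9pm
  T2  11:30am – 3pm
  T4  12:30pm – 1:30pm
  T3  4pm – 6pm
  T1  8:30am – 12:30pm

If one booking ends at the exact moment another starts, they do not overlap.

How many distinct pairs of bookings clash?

Two intervals overlap when each starts before the other ends.
Sorted by start: T1, T2, T4, T3, T5.
T2 starts before T1 ends → T1 and T2 overlap.
T4 starts exactly when T1 ends (back-to-back, no overlap), so nothing later overlaps T1 either.
T4 starts before T2 ends → T2 and T4 overlap.
T3 starts after T2 ends, so nothing later overlaps T2 either.
T3 starts after T4 ends, so nothing later overlaps T4 either.
T5 starts before T3 ends → T3 and T5 overlap.
Overlapping pairs: T1 & T2, T2 & T4, T3 & T5 — 3 in total.

3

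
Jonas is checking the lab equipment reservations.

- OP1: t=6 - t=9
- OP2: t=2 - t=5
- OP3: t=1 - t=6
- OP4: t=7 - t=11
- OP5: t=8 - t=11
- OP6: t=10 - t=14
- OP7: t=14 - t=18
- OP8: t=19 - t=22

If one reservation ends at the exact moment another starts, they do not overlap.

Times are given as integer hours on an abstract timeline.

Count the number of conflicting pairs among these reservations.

Sorted by start: OP3, OP2, OP1, OP4, OP5, OP6, OP7, OP8.
OP2 starts before OP3 ends → OP3 and OP2 overlap.
OP1 starts exactly when OP3 ends (back-to-back, no overlap), so nothing later overlaps OP3 either.
OP1 starts after OP2 ends, so nothing later overlaps OP2 either.
OP4 starts before OP1 ends → OP1 and OP4 overlap.
OP5 starts before OP1 ends → OP1 and OP5 overlap.
OP6 starts after OP1 ends, so nothing later overlaps OP1 either.
OP5 starts before OP4 ends → OP4 and OP5 overlap.
OP6 starts before OP4 ends → OP4 and OP6 overlap.
OP7 starts after OP4 ends, so nothing later overlaps OP4 either.
OP6 starts before OP5 ends → OP5 and OP6 overlap.
OP7 starts after OP5 ends, so nothing later overlaps OP5 either.
OP7 starts exactly when OP6 ends (back-to-back, no overlap), so nothing later overlaps OP6 either.
OP8 starts after OP7 ends.
Overlapping pairs: OP1 & OP4, OP1 & OP5, OP2 & OP3, OP4 & OP5, OP4 & OP6, OP5 & OP6 — 6 in total.

6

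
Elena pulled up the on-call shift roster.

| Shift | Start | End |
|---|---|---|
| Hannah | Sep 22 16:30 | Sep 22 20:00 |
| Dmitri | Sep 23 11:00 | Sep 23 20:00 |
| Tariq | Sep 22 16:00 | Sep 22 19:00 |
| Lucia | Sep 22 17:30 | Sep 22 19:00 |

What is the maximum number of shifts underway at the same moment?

Sweep the timeline, counting +1 at each start and −1 at each end (ends before starts at a tie):
Sep 22 16:00 start Tariq → 1
Sep 22 16:30 start Hannah → 2
Sep 22 17:30 start Lucia → 3
Sep 22 19:00 end Lucia → 2
Sep 22 19:00 end Tariq → 1
Sep 22 20:00 end Hannah → 0
Sep 23 11:00 start Dmitri → 1
Sep 23 20:00 end Dmitri → 0
Peak is 3, at Sep 22 17:30 (Hannah, Lucia, Tariq).

3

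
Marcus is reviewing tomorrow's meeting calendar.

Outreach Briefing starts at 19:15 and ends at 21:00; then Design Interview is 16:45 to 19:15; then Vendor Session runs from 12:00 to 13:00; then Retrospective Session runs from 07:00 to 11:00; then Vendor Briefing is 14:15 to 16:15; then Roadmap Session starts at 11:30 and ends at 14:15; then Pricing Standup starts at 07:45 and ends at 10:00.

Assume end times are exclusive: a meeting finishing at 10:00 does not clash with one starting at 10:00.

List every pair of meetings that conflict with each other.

Pricing Standup & Retrospective Session, Roadmap Session & Vendor Session

Two intervals overlap when each starts before the other ends.
Sorted by start: Retrospective Session, Pricing Standup, Roadmap Session, Vendor Session, Vendor Briefing, Design Interview, Outreach Briefing.
Pricing Standup starts before Retrospective Session ends → Retrospective Session and Pricing Standup overlap.
Roadmap Session starts after Retrospective Session ends — done with Retrospective Session.
Roadmap Session starts after Pricing Standup ends — done with Pricing Standup.
Vendor Session starts before Roadmap Session ends → Roadmap Session and Vendor Session overlap.
Vendor Briefing starts exactly when Roadmap Session ends (back-to-back, no overlap) — done with Roadmap Session.
Vendor Briefing starts after Vendor Session ends — done with Vendor Session.
Design Interview starts after Vendor Briefing ends — done with Vendor Briefing.
Outreach Briefing starts exactly when Design Interview ends (back-to-back, no overlap).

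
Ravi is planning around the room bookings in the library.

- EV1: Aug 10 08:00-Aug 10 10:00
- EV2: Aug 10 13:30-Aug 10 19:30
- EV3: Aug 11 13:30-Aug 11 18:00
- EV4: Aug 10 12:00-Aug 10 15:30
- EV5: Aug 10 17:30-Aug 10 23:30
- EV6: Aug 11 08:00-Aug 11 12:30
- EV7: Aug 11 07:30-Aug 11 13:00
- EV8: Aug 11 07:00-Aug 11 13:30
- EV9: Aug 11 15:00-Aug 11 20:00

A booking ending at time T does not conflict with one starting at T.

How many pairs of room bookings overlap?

6

Sorted by start: EV1, EV4, EV2, EV5, EV8, EV7, EV6, EV3, EV9.
EV4 starts after EV1 ends, so EV1 has no further overlaps.
EV2 starts before EV4 ends → EV4 and EV2 overlap.
EV5 starts after EV4 ends, so EV4 has no further overlaps.
EV5 starts before EV2 ends → EV2 and EV5 overlap.
EV8 starts after EV2 ends, so EV2 has no further overlaps.
EV8 starts after EV5 ends, so EV5 has no further overlaps.
EV7 starts before EV8 ends → EV8 and EV7 overlap.
EV6 starts before EV8 ends → EV8 and EV6 overlap.
EV3 starts exactly when EV8 ends (back-to-back, no overlap), so EV8 has no further overlaps.
EV6 starts before EV7 ends → EV7 and EV6 overlap.
EV3 starts after EV7 ends, so EV7 has no further overlaps.
EV3 starts after EV6 ends, so EV6 has no further overlaps.
EV9 starts before EV3 ends → EV3 and EV9 overlap.
Overlapping pairs: EV2 & EV4, EV2 & EV5, EV3 & EV9, EV6 & EV7, EV6 & EV8, EV7 & EV8 — 6 in total.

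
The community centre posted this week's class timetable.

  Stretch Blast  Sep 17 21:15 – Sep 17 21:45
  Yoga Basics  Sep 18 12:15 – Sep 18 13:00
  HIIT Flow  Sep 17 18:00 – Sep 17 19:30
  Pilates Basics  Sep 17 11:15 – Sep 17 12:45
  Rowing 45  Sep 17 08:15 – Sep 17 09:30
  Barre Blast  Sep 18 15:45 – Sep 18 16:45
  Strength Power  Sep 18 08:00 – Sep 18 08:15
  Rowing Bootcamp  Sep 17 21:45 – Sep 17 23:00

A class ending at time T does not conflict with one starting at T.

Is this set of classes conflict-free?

Sorted by start: Rowing 45, Pilates Basics, HIIT Flow, Stretch Blast, Rowing Bootcamp, Strength Power, Yoga Basics, Barre Blast.
Pilates Basics starts after Rowing 45 ends; Rowing 45 is clear from here.
HIIT Flow starts after Pilates Basics ends; Pilates Basics is clear from here.
Stretch Blast starts after HIIT Flow ends; HIIT Flow is clear from here.
Rowing Bootcamp starts exactly when Stretch Blast ends (back-to-back, no overlap); Stretch Blast is clear from here.
Strength Power starts after Rowing Bootcamp ends; Rowing Bootcamp is clear from here.
Yoga Basics starts after Strength Power ends; Strength Power is clear from here.
Barre Blast starts after Yoga Basics ends.
Every pair is clear; the schedule has no overlaps.

Yes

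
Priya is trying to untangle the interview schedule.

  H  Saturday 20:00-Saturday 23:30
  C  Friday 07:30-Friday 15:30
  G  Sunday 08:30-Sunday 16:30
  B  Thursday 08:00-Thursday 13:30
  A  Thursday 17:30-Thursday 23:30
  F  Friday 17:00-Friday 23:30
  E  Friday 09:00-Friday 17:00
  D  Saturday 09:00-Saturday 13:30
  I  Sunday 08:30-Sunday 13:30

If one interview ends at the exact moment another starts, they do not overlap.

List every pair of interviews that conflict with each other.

C & E, G & I

Sorted by start: B, A, C, E, F, D, H, G, I.
A starts after B ends — done with B.
C starts after A ends — done with A.
E starts before C ends → C and E overlap.
F starts after C ends — done with C.
F starts exactly when E ends (back-to-back, no overlap) — done with E.
D starts after F ends — done with F.
H starts after D ends — done with D.
G starts after H ends — done with H.
I starts before G ends → G and I overlap.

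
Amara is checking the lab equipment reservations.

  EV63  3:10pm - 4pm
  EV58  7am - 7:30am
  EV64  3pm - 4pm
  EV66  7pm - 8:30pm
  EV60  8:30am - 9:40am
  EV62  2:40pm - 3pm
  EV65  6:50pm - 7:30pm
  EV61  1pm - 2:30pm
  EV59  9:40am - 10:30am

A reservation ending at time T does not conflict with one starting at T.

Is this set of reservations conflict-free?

Sorted by start: EV58, EV60, EV59, EV61, EV62, EV64, EV63, EV65, EV66.
EV60 starts after EV58 ends — done with EV58.
EV59 starts exactly when EV60 ends (back-to-back, no overlap) — done with EV60.
EV61 starts after EV59 ends — done with EV59.
EV62 starts after EV61 ends — done with EV61.
EV64 starts exactly when EV62 ends (back-to-back, no overlap) — done with EV62.
EV63 starts before EV64 ends → EV64 and EV63 overlap.
That's a conflict, so the schedule is not conflict-free.

No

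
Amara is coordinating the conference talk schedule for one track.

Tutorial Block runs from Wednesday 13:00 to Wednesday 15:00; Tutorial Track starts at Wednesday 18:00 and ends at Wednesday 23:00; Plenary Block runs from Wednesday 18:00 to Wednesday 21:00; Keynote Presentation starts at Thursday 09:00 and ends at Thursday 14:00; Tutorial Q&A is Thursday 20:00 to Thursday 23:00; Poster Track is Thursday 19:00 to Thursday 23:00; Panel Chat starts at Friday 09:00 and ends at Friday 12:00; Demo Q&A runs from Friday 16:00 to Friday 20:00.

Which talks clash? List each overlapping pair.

Plenary Block & Tutorial Track, Poster Track & Tutorial Q&A

Sorted by start: Tutorial Block, Tutorial Track, Plenary Block, Keynote Presentation, Poster Track, Tutorial Q&A, Panel Chat, Demo Q&A.
Tutorial Track starts after Tutorial Block ends, so nothing later overlaps Tutorial Block either.
Plenary Block starts before Tutorial Track ends → Tutorial Track and Plenary Block overlap.
Keynote Presentation starts after Tutorial Track ends, so nothing later overlaps Tutorial Track either.
Keynote Presentation starts after Plenary Block ends, so nothing later overlaps Plenary Block either.
Poster Track starts after Keynote Presentation ends, so nothing later overlaps Keynote Presentation either.
Tutorial Q&A starts before Poster Track ends → Poster Track and Tutorial Q&A overlap.
Panel Chat starts after Poster Track ends, so nothing later overlaps Poster Track either.
Panel Chat starts after Tutorial Q&A ends, so nothing later overlaps Tutorial Q&A either.
Demo Q&A starts after Panel Chat ends.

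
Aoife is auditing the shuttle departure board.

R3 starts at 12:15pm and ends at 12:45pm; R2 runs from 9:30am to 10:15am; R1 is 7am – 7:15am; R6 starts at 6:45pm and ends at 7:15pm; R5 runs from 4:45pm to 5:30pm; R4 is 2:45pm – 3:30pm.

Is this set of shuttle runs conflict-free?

Sorted by start: R1, R2, R3, R4, R5, R6.
R2 starts after R1 ends — done with R1.
R3 starts after R2 ends — done with R2.
R4 starts after R3 ends — done with R3.
R5 starts after R4 ends — done with R4.
R6 starts after R5 ends.
Every pair is clear; the schedule has no overlaps.

Yes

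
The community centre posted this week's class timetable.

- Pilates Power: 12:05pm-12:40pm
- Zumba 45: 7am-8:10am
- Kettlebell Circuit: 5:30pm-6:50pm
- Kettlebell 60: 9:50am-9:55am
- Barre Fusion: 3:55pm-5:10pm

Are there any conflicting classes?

No

Two intervals overlap when each starts before the other ends.
Sorted by start: Zumba 45, Kettlebell 60, Pilates Power, Barre Fusion, Kettlebell Circuit.
Kettlebell 60 starts after Zumba 45 ends; Zumba 45 is clear from here.
Pilates Power starts after Kettlebell 60 ends; Kettlebell 60 is clear from here.
Barre Fusion starts after Pilates Power ends; Pilates Power is clear from here.
Kettlebell Circuit starts after Barre Fusion ends.
Every pair is clear; the schedule has no overlaps.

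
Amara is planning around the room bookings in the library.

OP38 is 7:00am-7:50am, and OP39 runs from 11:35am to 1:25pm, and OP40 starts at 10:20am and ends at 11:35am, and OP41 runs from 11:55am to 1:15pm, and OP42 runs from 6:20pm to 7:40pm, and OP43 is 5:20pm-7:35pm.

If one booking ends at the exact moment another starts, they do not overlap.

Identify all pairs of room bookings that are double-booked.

Sorted by start: OP38, OP40, OP39, OP41, OP43, OP42.
OP40 starts after OP38 ends; OP38 is clear from here.
OP39 starts exactly when OP40 ends (back-to-back, no overlap); OP40 is clear from here.
OP41 starts before OP39 ends → OP39 and OP41 overlap.
OP43 starts after OP39 ends; OP39 is clear from here.
OP43 starts after OP41 ends; OP41 is clear from here.
OP42 starts before OP43 ends → OP43 and OP42 overlap.

OP39 & OP41, OP42 & OP43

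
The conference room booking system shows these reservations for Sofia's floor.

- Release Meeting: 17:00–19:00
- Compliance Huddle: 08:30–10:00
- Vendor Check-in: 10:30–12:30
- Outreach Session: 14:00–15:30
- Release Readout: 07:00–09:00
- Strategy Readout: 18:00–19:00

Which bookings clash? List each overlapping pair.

Check each pair: they overlap iff neither finishes before the other starts.
Sorted by start: Release Readout, Compliance Huddle, Vendor Check-in, Outreach Session, Release Meeting, Strategy Readout.
Compliance Huddle starts before Release Readout ends → Release Readout and Compliance Huddle overlap.
Vendor Check-in starts after Release Readout ends; Release Readout is clear from here.
Vendor Check-in starts after Compliance Huddle ends; Compliance Huddle is clear from here.
Outreach Session starts after Vendor Check-in ends; Vendor Check-in is clear from here.
Release Meeting starts after Outreach Session ends; Outreach Session is clear from here.
Strategy Readout starts before Release Meeting ends → Release Meeting and Strategy Readout overlap.

Compliance Huddle & Release Readout, Release Meeting & Strategy Readout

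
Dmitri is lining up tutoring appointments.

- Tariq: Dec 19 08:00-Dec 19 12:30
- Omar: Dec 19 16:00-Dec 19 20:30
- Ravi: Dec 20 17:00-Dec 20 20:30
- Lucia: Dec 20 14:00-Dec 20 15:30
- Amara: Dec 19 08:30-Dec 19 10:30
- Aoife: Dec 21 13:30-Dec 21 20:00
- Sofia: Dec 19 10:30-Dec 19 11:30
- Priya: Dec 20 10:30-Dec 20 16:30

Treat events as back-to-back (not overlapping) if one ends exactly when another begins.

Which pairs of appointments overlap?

Amara & Tariq, Lucia & Priya, Sofia & Tariq

Check each pair: they overlap iff neither finishes before the other starts.
Sorted by start: Tariq, Amara, Sofia, Omar, Priya, Lucia, Ravi, Aoife.
Amara starts before Tariq ends → Tariq and Amara overlap.
Sofia starts before Tariq ends → Tariq and Sofia overlap.
Omar starts after Tariq ends; Tariq is clear from here.
Sofia starts exactly when Amara ends (back-to-back, no overlap); Amara is clear from here.
Omar starts after Sofia ends; Sofia is clear from here.
Priya starts after Omar ends; Omar is clear from here.
Lucia starts before Priya ends → Priya and Lucia overlap.
Ravi starts after Priya ends; Priya is clear from here.
Ravi starts after Lucia ends; Lucia is clear from here.
Aoife starts after Ravi ends.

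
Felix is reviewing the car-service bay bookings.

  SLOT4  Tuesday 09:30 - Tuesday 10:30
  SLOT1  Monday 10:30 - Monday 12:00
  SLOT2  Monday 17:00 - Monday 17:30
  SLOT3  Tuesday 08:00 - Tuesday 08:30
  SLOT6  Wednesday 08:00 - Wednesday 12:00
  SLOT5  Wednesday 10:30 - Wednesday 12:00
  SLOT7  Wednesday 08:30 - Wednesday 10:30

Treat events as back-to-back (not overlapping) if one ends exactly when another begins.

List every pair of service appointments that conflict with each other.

Sorted by start: SLOT1, SLOT2, SLOT3, SLOT4, SLOT6, SLOT7, SLOT5.
SLOT2 starts after SLOT1 ends, so SLOT1 has no further overlaps.
SLOT3 starts after SLOT2 ends, so SLOT2 has no further overlaps.
SLOT4 starts after SLOT3 ends, so SLOT3 has no further overlaps.
SLOT6 starts after SLOT4 ends, so SLOT4 has no further overlaps.
SLOT7 starts before SLOT6 ends → SLOT6 and SLOT7 overlap.
SLOT5 starts before SLOT6 ends → SLOT6 and SLOT5 overlap.
SLOT5 starts exactly when SLOT7 ends (back-to-back, no overlap).

SLOT5 & SLOT6, SLOT6 & SLOT7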